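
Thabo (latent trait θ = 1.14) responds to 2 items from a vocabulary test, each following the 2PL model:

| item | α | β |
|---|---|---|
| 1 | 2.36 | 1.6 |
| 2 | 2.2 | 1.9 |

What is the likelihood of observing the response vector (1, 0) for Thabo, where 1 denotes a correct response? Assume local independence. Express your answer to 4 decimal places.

0.2125

P(θ) = 1 / (1 + exp(−α(θ − β)))
P_1 = 1/(1+e^{1.0856}) = 0.2524
P_2 = 1/(1+e^{1.6720}) = 0.1582
L = P_1 × (1−P_2) = 0.2524 × 0.8418 = 0.21252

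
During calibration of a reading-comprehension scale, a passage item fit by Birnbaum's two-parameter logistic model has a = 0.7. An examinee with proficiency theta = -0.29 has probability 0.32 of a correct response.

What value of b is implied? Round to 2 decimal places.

P(theta) = 1 / (1 + exp(−a(theta − b)))
logit(0.32) = ln(0.32/0.68) = -0.7538
b = theta − logit/(a) = -0.29 − (-0.7538)/0.7000 = 0.7868

0.79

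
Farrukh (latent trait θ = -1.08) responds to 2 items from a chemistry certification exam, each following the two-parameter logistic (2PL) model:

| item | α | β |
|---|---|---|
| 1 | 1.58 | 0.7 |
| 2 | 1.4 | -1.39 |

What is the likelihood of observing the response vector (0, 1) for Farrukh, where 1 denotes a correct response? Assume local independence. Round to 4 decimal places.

P(θ) = 1 / (1 + exp(−α(θ − β)))
P_1 = 1/(1+e^{2.8124}) = 0.0567
P_2 = 1/(1+e^{-0.4340}) = 0.6068
L = (1−P_1) × P_2 = 0.9433 × 0.6068 = 0.57245

0.5724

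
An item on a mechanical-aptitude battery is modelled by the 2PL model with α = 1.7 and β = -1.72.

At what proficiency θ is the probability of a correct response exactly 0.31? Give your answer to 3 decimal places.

-2.191

P(θ) = 1 / (1 + exp(−α(θ − β)))
logit = ln(0.3100/0.6900) = -0.8001
θ = β + logit/(α) = -1.72 + (-0.8001)/1.7000 = -2.1907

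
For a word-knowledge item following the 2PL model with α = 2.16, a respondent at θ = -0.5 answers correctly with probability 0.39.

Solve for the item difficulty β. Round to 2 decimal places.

-0.29

P(θ) = 1 / (1 + exp(−α(θ − β)))
logit(0.39) = ln(0.39/0.61) = -0.4473
β = θ − logit/(α) = -0.5 − (-0.4473)/2.1600 = -0.2929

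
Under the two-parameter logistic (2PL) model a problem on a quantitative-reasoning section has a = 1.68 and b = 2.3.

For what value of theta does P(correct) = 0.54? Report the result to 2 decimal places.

P(theta) = 1 / (1 + exp(−a(theta − b)))
logit = ln(0.5400/0.4600) = 0.1603
theta = b + logit/(a) = 2.3 + 0.1603/1.6800 = 2.3954

2.40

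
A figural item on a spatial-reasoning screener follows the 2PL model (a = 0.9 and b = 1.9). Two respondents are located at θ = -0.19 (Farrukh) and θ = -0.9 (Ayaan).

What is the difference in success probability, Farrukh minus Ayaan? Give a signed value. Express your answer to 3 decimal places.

P(θ) = 1 / (1 + exp(−a(θ − b)))
P(Farrukh) = 0.1323  [exponent -1.8810]
P(Ayaan) = 0.0745  [exponent -2.5200]
Difference = 0.1323 − 0.0745 = 0.0578

0.058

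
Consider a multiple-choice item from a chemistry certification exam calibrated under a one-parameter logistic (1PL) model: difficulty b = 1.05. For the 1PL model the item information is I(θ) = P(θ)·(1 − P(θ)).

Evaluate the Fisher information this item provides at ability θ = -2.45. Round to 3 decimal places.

0.028

P = 1/(1+e^{3.5000}) = 0.0293
P(1−P) = 0.0293 × 0.9707 = 0.0285
I = P(1−P) = 0.02845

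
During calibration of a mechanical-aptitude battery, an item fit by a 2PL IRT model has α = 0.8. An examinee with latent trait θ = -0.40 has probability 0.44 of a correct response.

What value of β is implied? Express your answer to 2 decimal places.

P(θ) = 1 / (1 + exp(−α(θ − β)))
logit(0.44) = ln(0.44/0.56) = -0.2412
β = θ − logit/(α) = -0.40 − (-0.2412)/0.8000 = -0.0985

-0.10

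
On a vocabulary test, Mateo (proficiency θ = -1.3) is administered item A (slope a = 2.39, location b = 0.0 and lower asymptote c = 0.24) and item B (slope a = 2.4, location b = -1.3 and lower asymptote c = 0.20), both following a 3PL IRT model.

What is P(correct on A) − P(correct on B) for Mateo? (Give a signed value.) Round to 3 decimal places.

P(θ) = c + (1 − c) · 1 / (1 + exp(−a(θ − b)))
P_A = 0.2725
P_B = 0.6000
P_A − P_B = -0.3275

-0.327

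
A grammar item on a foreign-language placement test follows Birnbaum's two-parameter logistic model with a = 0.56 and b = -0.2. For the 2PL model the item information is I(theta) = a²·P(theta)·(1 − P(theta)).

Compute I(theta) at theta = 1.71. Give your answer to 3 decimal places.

P = 1/(1+e^{-1.0696}) = 0.7445
P(1−P) = 0.7445 × 0.2555 = 0.1902
I = a² × P(1−P) = 0.56² × 0.1902 = 0.05965

0.060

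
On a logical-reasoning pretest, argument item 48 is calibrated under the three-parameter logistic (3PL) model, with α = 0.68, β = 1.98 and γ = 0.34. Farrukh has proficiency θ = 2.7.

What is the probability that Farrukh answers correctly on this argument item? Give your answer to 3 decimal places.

P(θ) = γ + (1 − γ) · 1 / (1 + exp(−α(θ − β)))
Exponent: 0.68 × (2.7 − 1.98) = 0.4896
1/(1 + e^{-0.4896}) = 0.6200
P = 0.34 + 0.66 × 0.6200 = 0.7492

0.749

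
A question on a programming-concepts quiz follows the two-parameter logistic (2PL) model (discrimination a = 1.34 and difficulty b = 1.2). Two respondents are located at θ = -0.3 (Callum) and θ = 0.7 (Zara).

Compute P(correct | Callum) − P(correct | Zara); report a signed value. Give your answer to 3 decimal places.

-0.220

P(θ) = 1 / (1 + exp(−a(θ − b)))
P(Callum) = 0.1182  [exponent -2.0100]
P(Zara) = 0.3385  [exponent -0.6700]
Difference = 0.1182 − 0.3385 = -0.2203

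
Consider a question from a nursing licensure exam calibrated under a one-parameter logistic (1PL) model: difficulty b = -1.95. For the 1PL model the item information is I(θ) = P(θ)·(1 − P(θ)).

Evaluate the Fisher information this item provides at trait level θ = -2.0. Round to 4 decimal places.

0.2498

P = 1/(1+e^{0.0500}) = 0.4875
P(1−P) = 0.4875 × 0.5125 = 0.2498
I = P(1−P) = 0.24984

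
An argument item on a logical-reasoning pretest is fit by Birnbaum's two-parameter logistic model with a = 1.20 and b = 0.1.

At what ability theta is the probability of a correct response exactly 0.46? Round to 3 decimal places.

P(theta) = 1 / (1 + exp(−a(theta − b)))
logit = ln(0.4600/0.5400) = -0.1603
theta = b + logit/(a) = 0.1 + (-0.1603)/1.2000 = -0.0336

-0.034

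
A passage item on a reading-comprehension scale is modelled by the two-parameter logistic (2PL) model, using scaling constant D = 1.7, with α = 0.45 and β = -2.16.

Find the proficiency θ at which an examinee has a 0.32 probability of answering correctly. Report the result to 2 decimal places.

-3.15

P(θ) = 1 / (1 + exp(−D·α(θ − β)))
logit = ln(0.3200/0.6800) = -0.7538
θ = β + logit/(1.7·α) = -2.16 + (-0.7538)/0.7650 = -3.1453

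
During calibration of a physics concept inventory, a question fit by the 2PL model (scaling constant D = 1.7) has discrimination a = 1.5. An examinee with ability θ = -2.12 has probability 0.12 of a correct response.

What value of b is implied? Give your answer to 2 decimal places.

-1.34

P(θ) = 1 / (1 + exp(−D·a(θ − b)))
logit(0.12) = ln(0.12/0.88) = -1.9924
b = θ − logit/(1.7·a) = -2.12 − (-1.9924)/2.5500 = -1.3387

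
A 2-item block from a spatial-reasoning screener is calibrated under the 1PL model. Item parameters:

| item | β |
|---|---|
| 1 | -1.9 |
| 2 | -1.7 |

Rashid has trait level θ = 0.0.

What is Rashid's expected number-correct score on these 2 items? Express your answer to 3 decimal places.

1.715

P(θ) = 1 / (1 + exp(−(θ − β)))
P_1 = 1/(1+e^{-1.9000}) = 0.8699
P_2 = 1/(1+e^{-1.7000}) = 0.8455
E[score] = 0.8699 + 0.8455 = 1.7154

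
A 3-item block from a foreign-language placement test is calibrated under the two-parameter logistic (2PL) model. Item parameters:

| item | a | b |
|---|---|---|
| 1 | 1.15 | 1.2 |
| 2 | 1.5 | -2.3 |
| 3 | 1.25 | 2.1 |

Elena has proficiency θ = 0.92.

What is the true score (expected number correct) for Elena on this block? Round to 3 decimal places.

P(θ) = 1 / (1 + exp(−a(θ − b)))
P_1 = 1/(1+e^{0.3220}) = 0.4202
P_2 = 1/(1+e^{-4.8300}) = 0.9921
P_3 = 1/(1+e^{1.4750}) = 0.1862
E[score] = 0.4202 + 0.9921 + 0.1862 = 1.5984

1.598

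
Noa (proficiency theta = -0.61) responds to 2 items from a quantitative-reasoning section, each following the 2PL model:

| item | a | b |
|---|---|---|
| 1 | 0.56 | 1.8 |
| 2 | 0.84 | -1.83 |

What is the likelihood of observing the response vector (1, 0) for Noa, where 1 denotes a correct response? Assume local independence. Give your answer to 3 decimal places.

P(theta) = 1 / (1 + exp(−a(theta − b)))
P_1 = 1/(1+e^{1.3496}) = 0.2059
P_2 = 1/(1+e^{-1.0248}) = 0.7359
L = P_1 × (1−P_2) = 0.2059 × 0.2641 = 0.05439

0.054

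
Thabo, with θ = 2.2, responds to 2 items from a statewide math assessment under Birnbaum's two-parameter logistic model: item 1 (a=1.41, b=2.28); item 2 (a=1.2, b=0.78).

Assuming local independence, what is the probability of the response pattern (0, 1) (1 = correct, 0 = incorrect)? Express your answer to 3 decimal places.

0.447

P(θ) = 1 / (1 + exp(−a(θ − b)))
P_1 = 1/(1+e^{0.1128}) = 0.4718
P_2 = 1/(1+e^{-1.7040}) = 0.8461
L = (1−P_1) × P_2 = 0.5282 × 0.8461 = 0.44686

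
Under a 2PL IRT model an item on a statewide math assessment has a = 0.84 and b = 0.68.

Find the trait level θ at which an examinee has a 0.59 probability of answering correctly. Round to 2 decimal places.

1.11

P(θ) = 1 / (1 + exp(−a(θ − b)))
logit = ln(0.5900/0.4100) = 0.3640
θ = b + logit/(a) = 0.68 + 0.3640/0.8400 = 1.1133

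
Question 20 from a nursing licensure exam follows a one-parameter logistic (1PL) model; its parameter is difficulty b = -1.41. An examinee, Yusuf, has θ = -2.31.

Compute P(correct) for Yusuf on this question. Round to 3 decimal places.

0.289

P(θ) = 1 / (1 + exp(−(θ − b)))
Exponent: (-2.31 − (-1.41)) = -0.9000
1/(1 + e^{0.9000}) = 0.2891
P = 0.2891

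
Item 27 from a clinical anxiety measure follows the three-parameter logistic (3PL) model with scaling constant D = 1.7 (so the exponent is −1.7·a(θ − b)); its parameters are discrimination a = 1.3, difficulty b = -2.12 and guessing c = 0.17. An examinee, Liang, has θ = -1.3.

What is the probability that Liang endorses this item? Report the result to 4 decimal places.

0.8835

P(θ) = c + (1 − c) · 1 / (1 + exp(−D·a(θ − b)))
Exponent: 1.7 × 1.3 × (-1.3 − (-2.12)) = 1.8122
1/(1 + e^{-1.8122}) = 0.8596
P = 0.17 + 0.83 × 0.8596 = 0.8835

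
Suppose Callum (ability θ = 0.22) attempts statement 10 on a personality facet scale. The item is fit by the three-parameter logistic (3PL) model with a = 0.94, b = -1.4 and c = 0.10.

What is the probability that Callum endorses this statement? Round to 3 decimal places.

0.839

P(θ) = c + (1 − c) · 1 / (1 + exp(−a(θ − b)))
Exponent: 0.94 × (0.22 − (-1.4)) = 1.5228
1/(1 + e^{-1.5228}) = 0.8210
P = 0.10 + 0.90 × 0.8210 = 0.8389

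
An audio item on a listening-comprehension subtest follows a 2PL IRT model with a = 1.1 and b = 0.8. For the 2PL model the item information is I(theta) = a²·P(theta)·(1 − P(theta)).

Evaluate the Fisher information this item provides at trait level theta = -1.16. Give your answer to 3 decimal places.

0.113

P = 1/(1+e^{2.1560}) = 0.1038
P(1−P) = 0.1038 × 0.8962 = 0.0930
I = a² × P(1−P) = 1.1² × 0.0930 = 0.11253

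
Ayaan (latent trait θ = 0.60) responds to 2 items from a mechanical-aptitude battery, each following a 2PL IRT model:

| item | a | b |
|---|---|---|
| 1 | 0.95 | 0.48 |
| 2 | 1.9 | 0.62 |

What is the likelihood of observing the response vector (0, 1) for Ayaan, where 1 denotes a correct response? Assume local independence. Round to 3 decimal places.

P(θ) = 1 / (1 + exp(−a(θ − b)))
P_1 = 1/(1+e^{-0.1140}) = 0.5285
P_2 = 1/(1+e^{0.0380}) = 0.4905
L = (1−P_1) × P_2 = 0.4715 × 0.4905 = 0.23129

0.231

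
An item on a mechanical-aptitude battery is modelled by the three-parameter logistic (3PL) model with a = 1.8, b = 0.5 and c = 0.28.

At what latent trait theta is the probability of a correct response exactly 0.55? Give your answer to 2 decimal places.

P(theta) = c + (1 − c) · 1 / (1 + exp(−a(theta − b)))
Remove guessing floor: (0.55 − 0.28)/(1 − 0.28) = 0.3750
logit = ln(0.3750/0.6250) = -0.5108
theta = b + logit/(a) = 0.5 + (-0.5108)/1.8000 = 0.2162

0.22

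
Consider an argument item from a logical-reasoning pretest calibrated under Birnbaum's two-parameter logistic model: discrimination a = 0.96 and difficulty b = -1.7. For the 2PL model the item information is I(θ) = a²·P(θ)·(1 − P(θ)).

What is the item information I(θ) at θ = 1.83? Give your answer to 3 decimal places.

0.029

P = 1/(1+e^{-3.3888}) = 0.9674
P(1−P) = 0.9674 × 0.0326 = 0.0316
I = a² × P(1−P) = 0.96² × 0.0316 = 0.02911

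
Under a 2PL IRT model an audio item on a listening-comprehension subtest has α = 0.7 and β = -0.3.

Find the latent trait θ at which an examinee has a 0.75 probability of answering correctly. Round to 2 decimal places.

1.27

P(θ) = 1 / (1 + exp(−α(θ − β)))
logit = ln(0.7500/0.2500) = 1.0986
θ = β + logit/(α) = -0.3 + 1.0986/0.7000 = 1.2694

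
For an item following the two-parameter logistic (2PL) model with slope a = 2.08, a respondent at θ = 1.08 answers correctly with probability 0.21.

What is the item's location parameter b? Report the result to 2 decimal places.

1.72

P(θ) = 1 / (1 + exp(−a(θ − b)))
logit(0.21) = ln(0.21/0.79) = -1.3249
b = θ − logit/(a) = 1.08 − (-1.3249)/2.0800 = 1.7170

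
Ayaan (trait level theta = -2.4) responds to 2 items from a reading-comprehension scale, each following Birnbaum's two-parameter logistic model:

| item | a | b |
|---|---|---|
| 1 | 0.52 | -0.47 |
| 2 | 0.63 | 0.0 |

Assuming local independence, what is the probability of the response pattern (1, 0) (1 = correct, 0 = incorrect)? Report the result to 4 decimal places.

0.2198

P(theta) = 1 / (1 + exp(−a(theta − b)))
P_1 = 1/(1+e^{1.0036}) = 0.2682
P_2 = 1/(1+e^{1.5120}) = 0.1806
L = P_1 × (1−P_2) = 0.2682 × 0.8194 = 0.21978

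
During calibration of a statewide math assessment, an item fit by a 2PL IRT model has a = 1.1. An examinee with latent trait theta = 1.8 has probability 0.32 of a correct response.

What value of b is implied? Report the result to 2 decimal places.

P(theta) = 1 / (1 + exp(−a(theta − b)))
logit(0.32) = ln(0.32/0.68) = -0.7538
b = theta − logit/(a) = 1.8 − (-0.7538)/1.1000 = 2.4852

2.49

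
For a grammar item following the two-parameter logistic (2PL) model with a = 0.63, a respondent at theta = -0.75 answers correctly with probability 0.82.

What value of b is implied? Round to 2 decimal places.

-3.16

P(theta) = 1 / (1 + exp(−a(theta − b)))
logit(0.82) = ln(0.82/0.18) = 1.5163
b = theta − logit/(a) = -0.75 − 1.5163/0.6300 = -3.1569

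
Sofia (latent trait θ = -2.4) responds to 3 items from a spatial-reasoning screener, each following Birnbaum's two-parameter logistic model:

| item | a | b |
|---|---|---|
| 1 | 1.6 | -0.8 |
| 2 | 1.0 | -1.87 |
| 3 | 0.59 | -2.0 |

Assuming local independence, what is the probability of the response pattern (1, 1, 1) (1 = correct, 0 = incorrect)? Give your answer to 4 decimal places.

P(θ) = 1 / (1 + exp(−a(θ − b)))
P_1 = 1/(1+e^{2.5600}) = 0.0718
P_2 = 1/(1+e^{0.5300}) = 0.3705
P_3 = 1/(1+e^{0.2360}) = 0.4413
L = P_1 × P_2 × P_3 = 0.0718 × 0.3705 × 0.4413 = 0.01173

0.0117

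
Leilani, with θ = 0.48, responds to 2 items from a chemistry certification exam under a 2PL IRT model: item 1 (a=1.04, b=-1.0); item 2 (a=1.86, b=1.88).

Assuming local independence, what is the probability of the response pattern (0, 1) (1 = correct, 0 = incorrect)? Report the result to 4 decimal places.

P(θ) = 1 / (1 + exp(−a(θ − b)))
P_1 = 1/(1+e^{-1.5392}) = 0.8233
P_2 = 1/(1+e^{2.6040}) = 0.0689
L = (1−P_1) × P_2 = 0.1767 × 0.0689 = 0.01217

0.0122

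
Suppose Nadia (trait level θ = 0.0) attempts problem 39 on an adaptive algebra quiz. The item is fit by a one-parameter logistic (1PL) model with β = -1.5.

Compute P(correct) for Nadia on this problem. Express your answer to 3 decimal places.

0.818

P(θ) = 1 / (1 + exp(−(θ − β)))
Exponent: (0.0 − (-1.5)) = 1.5000
1/(1 + e^{-1.5000}) = 0.8176
P = 0.8176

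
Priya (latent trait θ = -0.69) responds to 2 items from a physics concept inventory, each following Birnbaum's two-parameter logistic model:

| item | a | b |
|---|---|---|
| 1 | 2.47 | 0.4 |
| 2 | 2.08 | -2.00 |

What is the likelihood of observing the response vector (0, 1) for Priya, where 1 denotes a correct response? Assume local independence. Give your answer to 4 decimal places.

P(θ) = 1 / (1 + exp(−a(θ − b)))
P_1 = 1/(1+e^{2.6923}) = 0.0634
P_2 = 1/(1+e^{-2.7248}) = 0.9385
L = (1−P_1) × P_2 = 0.9366 × 0.9385 = 0.87895

0.8789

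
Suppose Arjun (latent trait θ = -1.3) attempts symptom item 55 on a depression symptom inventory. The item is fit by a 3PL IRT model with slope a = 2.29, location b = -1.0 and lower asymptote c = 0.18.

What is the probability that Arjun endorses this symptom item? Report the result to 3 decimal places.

0.454

P(θ) = c + (1 − c) · 1 / (1 + exp(−a(θ − b)))
Exponent: 2.29 × (-1.3 − (-1.0)) = -0.6870
1/(1 + e^{0.6870}) = 0.3347
P = 0.18 + 0.82 × 0.3347 = 0.4545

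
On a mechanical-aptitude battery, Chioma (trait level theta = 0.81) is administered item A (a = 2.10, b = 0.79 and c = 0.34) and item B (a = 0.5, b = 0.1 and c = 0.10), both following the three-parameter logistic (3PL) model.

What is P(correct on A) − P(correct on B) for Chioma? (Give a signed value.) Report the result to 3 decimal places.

P(theta) = c + (1 − c) · 1 / (1 + exp(−a(theta − b)))
P_A = 0.6769
P_B = 0.6290
P_A − P_B = 0.0479

0.048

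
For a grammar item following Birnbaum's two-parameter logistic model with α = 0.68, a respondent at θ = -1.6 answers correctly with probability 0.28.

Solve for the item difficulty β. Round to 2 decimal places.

P(θ) = 1 / (1 + exp(−α(θ − β)))
logit(0.28) = ln(0.28/0.72) = -0.9445
β = θ − logit/(α) = -1.6 − (-0.9445)/0.6800 = -0.2111

-0.21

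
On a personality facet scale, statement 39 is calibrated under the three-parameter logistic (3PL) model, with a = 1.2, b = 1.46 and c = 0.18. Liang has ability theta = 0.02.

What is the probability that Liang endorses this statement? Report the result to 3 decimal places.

0.304

P(theta) = c + (1 − c) · 1 / (1 + exp(−a(theta − b)))
Exponent: 1.2 × (0.02 − 1.46) = -1.7280
1/(1 + e^{1.7280}) = 0.1508
P = 0.18 + 0.82 × 0.1508 = 0.3037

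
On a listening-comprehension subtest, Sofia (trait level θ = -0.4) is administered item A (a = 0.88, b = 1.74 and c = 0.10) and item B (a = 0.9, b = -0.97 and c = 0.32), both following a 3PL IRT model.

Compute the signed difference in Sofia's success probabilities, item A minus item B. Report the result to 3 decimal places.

P(θ) = c + (1 − c) · 1 / (1 + exp(−a(θ − b)))
P_A = 0.2188
P_B = 0.7453
P_A − P_B = -0.5265

-0.527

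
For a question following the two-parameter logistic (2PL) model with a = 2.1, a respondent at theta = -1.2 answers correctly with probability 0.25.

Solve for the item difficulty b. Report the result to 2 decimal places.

P(theta) = 1 / (1 + exp(−a(theta − b)))
logit(0.25) = ln(0.25/0.75) = -1.0986
b = theta − logit/(a) = -1.2 − (-1.0986)/2.1000 = -0.6769

-0.68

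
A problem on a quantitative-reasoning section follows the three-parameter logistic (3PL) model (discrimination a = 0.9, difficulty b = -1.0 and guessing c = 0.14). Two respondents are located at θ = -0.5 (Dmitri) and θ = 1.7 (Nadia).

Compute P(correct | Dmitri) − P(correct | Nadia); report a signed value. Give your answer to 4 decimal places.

P(θ) = c + (1 − c) · 1 / (1 + exp(−a(θ − b)))
P(Dmitri) = 0.6651  [exponent 0.4500]
P(Nadia) = 0.9304  [exponent 2.4300]
Difference = 0.6651 − 0.9304 = -0.2653

-0.2653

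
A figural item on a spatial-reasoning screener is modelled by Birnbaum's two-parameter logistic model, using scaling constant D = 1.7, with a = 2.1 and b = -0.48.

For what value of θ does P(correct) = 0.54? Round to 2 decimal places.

P(θ) = 1 / (1 + exp(−D·a(θ − b)))
logit = ln(0.5400/0.4600) = 0.1603
θ = b + logit/(1.7·a) = -0.48 + 0.1603/3.5700 = -0.4351

-0.44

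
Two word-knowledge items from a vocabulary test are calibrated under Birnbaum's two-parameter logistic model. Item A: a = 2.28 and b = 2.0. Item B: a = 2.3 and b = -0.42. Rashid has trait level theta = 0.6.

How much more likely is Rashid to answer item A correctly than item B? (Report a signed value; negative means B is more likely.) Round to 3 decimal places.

P(theta) = 1 / (1 + exp(−a(theta − b)))
P_A = 0.0395
P_B = 0.9126
P_A − P_B = -0.8731

-0.873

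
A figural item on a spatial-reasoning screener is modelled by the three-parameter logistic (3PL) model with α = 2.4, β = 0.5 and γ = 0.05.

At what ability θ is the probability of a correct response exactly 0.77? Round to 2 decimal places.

0.98

P(θ) = γ + (1 − γ) · 1 / (1 + exp(−α(θ − β)))
Remove guessing floor: (0.77 − 0.05)/(1 − 0.05) = 0.7579
logit = ln(0.7579/0.2421) = 1.1412
θ = β + logit/(α) = 0.5 + 1.1412/2.4000 = 0.9755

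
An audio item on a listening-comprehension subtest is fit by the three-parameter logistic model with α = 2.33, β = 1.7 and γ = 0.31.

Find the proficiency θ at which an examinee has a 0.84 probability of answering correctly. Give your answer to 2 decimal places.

P(θ) = γ + (1 − γ) · 1 / (1 + exp(−α(θ − β)))
Remove guessing floor: (0.84 − 0.31)/(1 − 0.31) = 0.7681
logit = ln(0.7681/0.2319) = 1.1977
θ = β + logit/(α) = 1.7 + 1.1977/2.3300 = 2.2140

2.21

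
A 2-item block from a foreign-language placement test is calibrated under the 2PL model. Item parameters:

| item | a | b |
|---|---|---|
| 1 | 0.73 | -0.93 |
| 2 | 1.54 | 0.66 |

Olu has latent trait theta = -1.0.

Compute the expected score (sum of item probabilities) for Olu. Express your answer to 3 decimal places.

P(theta) = 1 / (1 + exp(−a(theta − b)))
P_1 = 1/(1+e^{0.0511}) = 0.4872
P_2 = 1/(1+e^{2.5564}) = 0.0720
E[score] = 0.4872 + 0.0720 = 0.5592

0.559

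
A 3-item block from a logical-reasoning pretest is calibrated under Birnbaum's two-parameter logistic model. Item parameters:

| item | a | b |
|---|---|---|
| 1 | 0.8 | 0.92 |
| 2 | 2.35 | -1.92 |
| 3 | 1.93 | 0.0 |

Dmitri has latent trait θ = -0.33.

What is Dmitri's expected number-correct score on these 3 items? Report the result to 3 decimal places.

P(θ) = 1 / (1 + exp(−a(θ − b)))
P_1 = 1/(1+e^{1.0000}) = 0.2689
P_2 = 1/(1+e^{-3.7365}) = 0.9767
P_3 = 1/(1+e^{0.6369}) = 0.3459
E[score] = 0.2689 + 0.9767 + 0.3459 = 1.5916

1.592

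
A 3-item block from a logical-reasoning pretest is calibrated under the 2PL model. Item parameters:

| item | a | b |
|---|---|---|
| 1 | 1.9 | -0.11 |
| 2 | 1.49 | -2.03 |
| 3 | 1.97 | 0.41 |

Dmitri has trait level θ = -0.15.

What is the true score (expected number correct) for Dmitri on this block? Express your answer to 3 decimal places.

1.673

P(θ) = 1 / (1 + exp(−a(θ − b)))
P_1 = 1/(1+e^{0.0760}) = 0.4810
P_2 = 1/(1+e^{-2.8012}) = 0.9427
P_3 = 1/(1+e^{1.1032}) = 0.2491
E[score] = 0.4810 + 0.9427 + 0.2491 = 1.6729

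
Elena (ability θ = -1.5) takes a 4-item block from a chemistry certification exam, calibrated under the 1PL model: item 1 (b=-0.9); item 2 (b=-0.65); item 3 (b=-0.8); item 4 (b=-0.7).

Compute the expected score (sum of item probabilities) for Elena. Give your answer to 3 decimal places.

P(θ) = 1 / (1 + exp(−(θ − b)))
P_1 = 1/(1+e^{0.6000}) = 0.3543
P_2 = 1/(1+e^{0.8500}) = 0.2994
P_3 = 1/(1+e^{0.7000}) = 0.3318
P_4 = 1/(1+e^{0.8000}) = 0.3100
E[score] = 0.3543 + 0.2994 + 0.3318 + 0.3100 = 1.2956

1.296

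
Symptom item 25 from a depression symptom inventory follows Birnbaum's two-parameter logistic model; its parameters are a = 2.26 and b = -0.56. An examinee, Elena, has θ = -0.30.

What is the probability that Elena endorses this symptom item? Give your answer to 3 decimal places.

0.643

P(θ) = 1 / (1 + exp(−a(θ − b)))
Exponent: 2.26 × (-0.30 − (-0.56)) = 0.5876
1/(1 + e^{-0.5876}) = 0.6428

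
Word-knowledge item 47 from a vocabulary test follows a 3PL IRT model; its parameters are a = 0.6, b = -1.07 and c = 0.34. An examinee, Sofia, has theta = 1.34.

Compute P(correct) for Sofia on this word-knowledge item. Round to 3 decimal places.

P(theta) = c + (1 − c) · 1 / (1 + exp(−a(theta − b)))
Exponent: 0.6 × (1.34 − (-1.07)) = 1.4460
1/(1 + e^{-1.4460}) = 0.8094
P = 0.34 + 0.66 × 0.8094 = 0.8742

0.874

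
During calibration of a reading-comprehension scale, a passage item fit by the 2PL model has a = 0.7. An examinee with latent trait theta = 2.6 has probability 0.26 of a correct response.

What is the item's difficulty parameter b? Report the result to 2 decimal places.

4.09

P(theta) = 1 / (1 + exp(−a(theta − b)))
logit(0.26) = ln(0.26/0.74) = -1.0460
b = theta − logit/(a) = 2.6 − (-1.0460)/0.7000 = 4.0942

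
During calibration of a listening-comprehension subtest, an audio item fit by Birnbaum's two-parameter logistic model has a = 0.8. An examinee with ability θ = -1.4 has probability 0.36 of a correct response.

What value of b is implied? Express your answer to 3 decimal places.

-0.681

P(θ) = 1 / (1 + exp(−a(θ − b)))
logit(0.36) = ln(0.36/0.64) = -0.5754
b = θ − logit/(a) = -1.4 − (-0.5754)/0.8000 = -0.6808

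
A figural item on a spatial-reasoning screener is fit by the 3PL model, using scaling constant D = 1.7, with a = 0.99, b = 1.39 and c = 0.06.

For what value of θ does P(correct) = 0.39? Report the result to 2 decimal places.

P(θ) = c + (1 − c) · 1 / (1 + exp(−D·a(θ − b)))
Remove guessing floor: (0.39 − 0.06)/(1 − 0.06) = 0.3511
logit = ln(0.3511/0.6489) = -0.6144
θ = b + logit/(1.7·a) = 1.39 + (-0.6144)/1.6830 = 1.0250

1.02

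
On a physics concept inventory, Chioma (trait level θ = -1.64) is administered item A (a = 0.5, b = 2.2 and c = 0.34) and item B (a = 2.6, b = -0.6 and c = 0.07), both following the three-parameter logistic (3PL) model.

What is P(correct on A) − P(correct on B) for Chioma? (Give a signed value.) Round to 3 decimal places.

0.296

P(θ) = c + (1 − c) · 1 / (1 + exp(−a(θ − b)))
P_A = 0.4244
P_B = 0.1283
P_A − P_B = 0.2960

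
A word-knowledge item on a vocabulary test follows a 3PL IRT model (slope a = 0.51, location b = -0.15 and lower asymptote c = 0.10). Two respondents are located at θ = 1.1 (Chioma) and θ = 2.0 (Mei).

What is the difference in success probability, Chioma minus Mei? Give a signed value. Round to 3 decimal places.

-0.086

P(θ) = c + (1 − c) · 1 / (1 + exp(−a(θ − b)))
P(Chioma) = 0.6888  [exponent 0.6375]
P(Mei) = 0.7746  [exponent 1.0965]
Difference = 0.6888 − 0.7746 = -0.0859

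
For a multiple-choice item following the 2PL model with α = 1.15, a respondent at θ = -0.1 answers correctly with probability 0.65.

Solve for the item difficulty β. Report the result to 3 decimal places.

-0.638

P(θ) = 1 / (1 + exp(−α(θ − β)))
logit(0.65) = ln(0.65/0.35) = 0.6190
β = θ − logit/(α) = -0.1 − 0.6190/1.1500 = -0.6383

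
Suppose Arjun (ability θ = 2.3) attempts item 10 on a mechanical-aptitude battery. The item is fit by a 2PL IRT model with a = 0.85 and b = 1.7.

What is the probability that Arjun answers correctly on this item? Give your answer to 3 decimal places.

P(θ) = 1 / (1 + exp(−a(θ − b)))
Exponent: 0.85 × (2.3 − 1.7) = 0.5100
1/(1 + e^{-0.5100}) = 0.6248

0.625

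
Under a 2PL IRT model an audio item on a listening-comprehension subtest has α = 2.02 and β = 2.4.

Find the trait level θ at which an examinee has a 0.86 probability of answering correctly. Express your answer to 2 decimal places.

P(θ) = 1 / (1 + exp(−α(θ − β)))
logit = ln(0.8600/0.1400) = 1.8153
θ = β + logit/(α) = 2.4 + 1.8153/2.0200 = 3.2987

3.30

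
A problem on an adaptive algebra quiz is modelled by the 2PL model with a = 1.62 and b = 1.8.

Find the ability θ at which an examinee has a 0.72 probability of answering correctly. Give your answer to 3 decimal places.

P(θ) = 1 / (1 + exp(−a(θ − b)))
logit = ln(0.7200/0.2800) = 0.9445
θ = b + logit/(a) = 1.8 + 0.9445/1.6200 = 2.3830

2.383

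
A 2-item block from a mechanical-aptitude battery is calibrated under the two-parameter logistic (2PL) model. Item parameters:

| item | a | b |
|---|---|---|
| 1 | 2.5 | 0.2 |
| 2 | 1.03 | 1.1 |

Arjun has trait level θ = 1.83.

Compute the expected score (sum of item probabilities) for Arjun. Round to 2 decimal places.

P(θ) = 1 / (1 + exp(−a(θ − b)))
P_1 = 1/(1+e^{-4.0750}) = 0.9833
P_2 = 1/(1+e^{-0.7519}) = 0.6796
E[score] = 0.9833 + 0.6796 = 1.6629

1.66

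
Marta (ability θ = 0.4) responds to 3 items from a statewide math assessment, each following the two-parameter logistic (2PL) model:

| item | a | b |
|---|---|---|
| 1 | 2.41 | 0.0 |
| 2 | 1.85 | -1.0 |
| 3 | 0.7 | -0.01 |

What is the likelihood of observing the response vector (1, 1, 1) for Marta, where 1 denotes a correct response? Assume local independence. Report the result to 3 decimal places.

0.385

P(θ) = 1 / (1 + exp(−a(θ − b)))
P_1 = 1/(1+e^{-0.9640}) = 0.7239
P_2 = 1/(1+e^{-2.5900}) = 0.9302
P_3 = 1/(1+e^{-0.2870}) = 0.5713
L = P_1 × P_2 × P_3 = 0.7239 × 0.9302 × 0.5713 = 0.38469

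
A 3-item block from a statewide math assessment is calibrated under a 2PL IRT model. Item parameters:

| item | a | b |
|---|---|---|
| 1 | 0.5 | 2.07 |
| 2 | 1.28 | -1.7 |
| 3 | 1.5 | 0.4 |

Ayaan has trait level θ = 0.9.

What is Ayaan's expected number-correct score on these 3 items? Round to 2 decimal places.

2.00

P(θ) = 1 / (1 + exp(−a(θ − b)))
P_1 = 1/(1+e^{0.5850}) = 0.3578
P_2 = 1/(1+e^{-3.3280}) = 0.9654
P_3 = 1/(1+e^{-0.7500}) = 0.6792
E[score] = 0.3578 + 0.9654 + 0.6792 = 2.0023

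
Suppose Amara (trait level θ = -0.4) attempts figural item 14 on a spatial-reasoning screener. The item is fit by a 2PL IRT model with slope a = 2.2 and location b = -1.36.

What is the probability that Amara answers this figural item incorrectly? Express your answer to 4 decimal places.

0.1079

P(θ) = 1 / (1 + exp(−a(θ − b)))
Exponent: 2.2 × (-0.4 − (-1.36)) = 2.1120
1/(1 + e^{-2.1120}) = 0.8921
P(incorrect) = 1 − 0.8921 = 0.1079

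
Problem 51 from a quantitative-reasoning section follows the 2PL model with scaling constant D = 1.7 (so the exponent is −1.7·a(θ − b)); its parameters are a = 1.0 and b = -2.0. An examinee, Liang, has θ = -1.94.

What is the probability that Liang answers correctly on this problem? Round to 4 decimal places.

0.5255

P(θ) = 1 / (1 + exp(−D·a(θ − b)))
Exponent: 1.7 × 1.0 × (-1.94 − (-2.0)) = 0.1020
1/(1 + e^{-0.1020}) = 0.5255
P = 0.5255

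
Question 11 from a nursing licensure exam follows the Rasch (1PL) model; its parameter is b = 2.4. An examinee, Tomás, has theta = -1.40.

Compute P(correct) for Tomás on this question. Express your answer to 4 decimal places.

0.0219

P(theta) = 1 / (1 + exp(−(theta − b)))
Exponent: (-1.40 − 2.4) = -3.8000
1/(1 + e^{3.8000}) = 0.0219
P = 0.0219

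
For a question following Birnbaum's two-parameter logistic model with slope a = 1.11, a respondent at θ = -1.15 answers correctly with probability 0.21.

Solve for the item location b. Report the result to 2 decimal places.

P(θ) = 1 / (1 + exp(−a(θ − b)))
logit(0.21) = ln(0.21/0.79) = -1.3249
b = θ − logit/(a) = -1.15 − (-1.3249)/1.1100 = 0.0436

0.04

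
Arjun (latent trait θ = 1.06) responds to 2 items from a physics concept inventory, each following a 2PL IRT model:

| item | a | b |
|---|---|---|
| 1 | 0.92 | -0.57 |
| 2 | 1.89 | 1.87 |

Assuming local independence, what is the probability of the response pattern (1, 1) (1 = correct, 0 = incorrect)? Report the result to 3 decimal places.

0.145

P(θ) = 1 / (1 + exp(−a(θ − b)))
P_1 = 1/(1+e^{-1.4996}) = 0.8175
P_2 = 1/(1+e^{1.5309}) = 0.1779
L = P_1 × P_2 = 0.8175 × 0.1779 = 0.14540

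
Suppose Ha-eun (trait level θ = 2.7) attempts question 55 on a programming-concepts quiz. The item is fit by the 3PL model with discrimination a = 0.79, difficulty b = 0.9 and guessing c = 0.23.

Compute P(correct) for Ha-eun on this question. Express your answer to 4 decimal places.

0.8504

P(θ) = c + (1 − c) · 1 / (1 + exp(−a(θ − b)))
Exponent: 0.79 × (2.7 − 0.9) = 1.4220
1/(1 + e^{-1.4220}) = 0.8057
P = 0.23 + 0.77 × 0.8057 = 0.8504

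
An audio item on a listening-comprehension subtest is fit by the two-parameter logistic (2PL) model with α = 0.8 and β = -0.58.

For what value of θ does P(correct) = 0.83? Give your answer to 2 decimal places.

P(θ) = 1 / (1 + exp(−α(θ − β)))
logit = ln(0.8300/0.1700) = 1.5856
θ = β + logit/(α) = -0.58 + 1.5856/0.8000 = 1.4020

1.40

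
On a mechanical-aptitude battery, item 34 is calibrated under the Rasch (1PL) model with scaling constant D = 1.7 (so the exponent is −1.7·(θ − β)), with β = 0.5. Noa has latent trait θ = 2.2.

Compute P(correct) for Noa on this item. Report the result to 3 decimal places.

P(θ) = 1 / (1 + exp(−D·(θ − β)))
Exponent: 1.7 × (2.2 − 0.5) = 2.8900
1/(1 + e^{-2.8900}) = 0.9473
P = 0.9473

0.947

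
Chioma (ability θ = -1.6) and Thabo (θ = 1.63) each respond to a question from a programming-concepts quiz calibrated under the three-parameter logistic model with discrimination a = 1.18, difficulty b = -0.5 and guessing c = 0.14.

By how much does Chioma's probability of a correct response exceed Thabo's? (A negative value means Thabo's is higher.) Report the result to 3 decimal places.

P(θ) = c + (1 − c) · 1 / (1 + exp(−a(θ − b)))
P(Chioma) = 0.3245  [exponent -1.2980]
P(Thabo) = 0.9356  [exponent 2.5134]
Difference = 0.3245 − 0.9356 = -0.6111

-0.611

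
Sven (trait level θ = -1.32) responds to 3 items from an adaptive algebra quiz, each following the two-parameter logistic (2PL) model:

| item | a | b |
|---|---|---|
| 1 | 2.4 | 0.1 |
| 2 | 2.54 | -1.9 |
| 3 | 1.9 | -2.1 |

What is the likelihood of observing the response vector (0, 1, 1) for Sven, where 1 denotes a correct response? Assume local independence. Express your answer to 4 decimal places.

0.6417

P(θ) = 1 / (1 + exp(−a(θ − b)))
P_1 = 1/(1+e^{3.4080}) = 0.0320
P_2 = 1/(1+e^{-1.4732}) = 0.8135
P_3 = 1/(1+e^{-1.4820}) = 0.8149
L = (1−P_1) × P_2 × P_3 = 0.9680 × 0.8135 × 0.8149 = 0.64169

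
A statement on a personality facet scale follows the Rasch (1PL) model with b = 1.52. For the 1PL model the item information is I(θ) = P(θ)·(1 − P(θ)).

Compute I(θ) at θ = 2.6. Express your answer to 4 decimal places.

P = 1/(1+e^{-1.0800}) = 0.7465
P(1−P) = 0.7465 × 0.2535 = 0.1892
I = P(1−P) = 0.18924

0.1892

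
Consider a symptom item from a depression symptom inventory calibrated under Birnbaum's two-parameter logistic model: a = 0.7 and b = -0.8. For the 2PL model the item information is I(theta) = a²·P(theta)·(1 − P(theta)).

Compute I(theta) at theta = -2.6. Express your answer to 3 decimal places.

0.084

P = 1/(1+e^{1.2600}) = 0.2210
P(1−P) = 0.2210 × 0.7790 = 0.1721
I = a² × P(1−P) = 0.7² × 0.1721 = 0.08435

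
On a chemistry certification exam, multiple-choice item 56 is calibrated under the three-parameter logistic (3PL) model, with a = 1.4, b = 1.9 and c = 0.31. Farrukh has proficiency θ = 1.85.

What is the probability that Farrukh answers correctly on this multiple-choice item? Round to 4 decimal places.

P(θ) = c + (1 − c) · 1 / (1 + exp(−a(θ − b)))
Exponent: 1.4 × (1.85 − 1.9) = -0.0700
1/(1 + e^{0.0700}) = 0.4825
P = 0.31 + 0.69 × 0.4825 = 0.6429

0.6429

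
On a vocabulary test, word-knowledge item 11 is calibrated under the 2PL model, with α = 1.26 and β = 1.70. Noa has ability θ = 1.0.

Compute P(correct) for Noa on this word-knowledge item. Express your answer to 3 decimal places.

0.293

P(θ) = 1 / (1 + exp(−α(θ − β)))
Exponent: 1.26 × (1.0 − 1.70) = -0.8820
1/(1 + e^{0.8820}) = 0.2928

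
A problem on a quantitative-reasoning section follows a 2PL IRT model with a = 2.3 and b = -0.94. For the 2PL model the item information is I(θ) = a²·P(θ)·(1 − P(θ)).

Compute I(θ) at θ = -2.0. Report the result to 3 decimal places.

0.391

P = 1/(1+e^{2.4380}) = 0.0803
P(1−P) = 0.0803 × 0.9197 = 0.0739
I = a² × P(1−P) = 2.3² × 0.0739 = 0.39077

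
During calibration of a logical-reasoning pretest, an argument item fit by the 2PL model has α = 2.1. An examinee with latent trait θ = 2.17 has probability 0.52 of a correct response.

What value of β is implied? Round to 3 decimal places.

P(θ) = 1 / (1 + exp(−α(θ − β)))
logit(0.52) = ln(0.52/0.48) = 0.0800
β = θ − logit/(α) = 2.17 − 0.0800/2.1000 = 2.1319

2.132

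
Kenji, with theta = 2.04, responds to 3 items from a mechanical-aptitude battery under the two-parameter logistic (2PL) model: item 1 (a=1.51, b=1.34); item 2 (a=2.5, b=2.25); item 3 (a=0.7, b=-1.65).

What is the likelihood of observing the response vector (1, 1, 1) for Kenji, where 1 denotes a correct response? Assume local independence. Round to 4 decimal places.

0.2565

P(theta) = 1 / (1 + exp(−a(theta − b)))
P_1 = 1/(1+e^{-1.0570}) = 0.7421
P_2 = 1/(1+e^{0.5250}) = 0.3717
P_3 = 1/(1+e^{-2.5830}) = 0.9298
L = P_1 × P_2 × P_3 = 0.7421 × 0.3717 × 0.9298 = 0.25646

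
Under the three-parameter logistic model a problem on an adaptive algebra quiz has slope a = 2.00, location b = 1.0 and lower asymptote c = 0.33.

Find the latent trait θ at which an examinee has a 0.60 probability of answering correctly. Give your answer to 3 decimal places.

0.803

P(θ) = c + (1 − c) · 1 / (1 + exp(−a(θ − b)))
Remove guessing floor: (0.60 − 0.33)/(1 − 0.33) = 0.4030
logit = ln(0.4030/0.5970) = -0.3930
θ = b + logit/(a) = 1.0 + (-0.3930)/2.0000 = 0.8035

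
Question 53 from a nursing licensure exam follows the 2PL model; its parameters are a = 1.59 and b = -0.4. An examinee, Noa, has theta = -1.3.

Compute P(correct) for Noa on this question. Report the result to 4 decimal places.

0.1929

P(theta) = 1 / (1 + exp(−a(theta − b)))
Exponent: 1.59 × (-1.3 − (-0.4)) = -1.4310
1/(1 + e^{1.4310}) = 0.1929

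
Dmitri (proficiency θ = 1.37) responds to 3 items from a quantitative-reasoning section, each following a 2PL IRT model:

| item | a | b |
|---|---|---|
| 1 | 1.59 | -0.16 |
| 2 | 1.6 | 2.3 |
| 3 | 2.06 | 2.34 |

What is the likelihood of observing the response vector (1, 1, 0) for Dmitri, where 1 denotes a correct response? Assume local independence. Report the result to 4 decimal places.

0.1491

P(θ) = 1 / (1 + exp(−a(θ − b)))
P_1 = 1/(1+e^{-2.4327}) = 0.9193
P_2 = 1/(1+e^{1.4880}) = 0.1842
P_3 = 1/(1+e^{1.9982}) = 0.1194
L = P_1 × P_2 × (1−P_3) = 0.9193 × 0.1842 × 0.8806 = 0.14913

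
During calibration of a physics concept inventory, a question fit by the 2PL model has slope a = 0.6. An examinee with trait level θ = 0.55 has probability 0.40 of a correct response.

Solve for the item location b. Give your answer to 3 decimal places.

1.226

P(θ) = 1 / (1 + exp(−a(θ − b)))
logit(0.40) = ln(0.40/0.60) = -0.4055
b = θ − logit/(a) = 0.55 − (-0.4055)/0.6000 = 1.2258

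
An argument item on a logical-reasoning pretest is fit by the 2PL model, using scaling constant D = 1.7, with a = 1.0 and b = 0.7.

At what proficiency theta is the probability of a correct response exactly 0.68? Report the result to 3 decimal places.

1.143

P(theta) = 1 / (1 + exp(−D·a(theta − b)))
logit = ln(0.6800/0.3200) = 0.7538
theta = b + logit/(1.7·a) = 0.7 + 0.7538/1.7000 = 1.1434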